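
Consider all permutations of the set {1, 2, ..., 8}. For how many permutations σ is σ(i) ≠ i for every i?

14833

!8 is the nearest integer to 8!/e.
8! = 40320, and 40320/e ≈ 14832.90, so !8 = 14833.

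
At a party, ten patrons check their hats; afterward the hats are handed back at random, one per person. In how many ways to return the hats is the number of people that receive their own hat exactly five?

11088

Pick the 5 fixed positions: C(10,5) = 252 ways.
The remaining 5 must be deranged: !5 = 44.
Total: 252 × 44 = 11088.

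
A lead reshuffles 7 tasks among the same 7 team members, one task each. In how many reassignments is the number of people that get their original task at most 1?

3709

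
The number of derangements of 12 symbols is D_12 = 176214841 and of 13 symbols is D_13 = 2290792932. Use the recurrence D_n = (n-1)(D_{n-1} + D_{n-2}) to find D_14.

D_14 = (14-1)·(D_13 + D_12) = 13·(2290792932 + 176214841) = 13·2467007773 = 32071101049.

32071101049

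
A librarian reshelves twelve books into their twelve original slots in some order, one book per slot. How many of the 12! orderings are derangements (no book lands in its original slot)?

Recurrence: !12 = 11·(!11 + !10).
!12 = 11·(14684570 + 1334961) = 11·16019531 = 176214841

176214841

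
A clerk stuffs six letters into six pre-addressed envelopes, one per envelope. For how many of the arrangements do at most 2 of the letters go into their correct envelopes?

664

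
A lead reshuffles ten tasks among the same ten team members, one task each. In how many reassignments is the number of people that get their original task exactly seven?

Choose which 7 of the 10 are fixed: C(10,7) = 120.
The remaining 3 must be deranged: !3 = 2.
Total: 120 × 2 = 240.

240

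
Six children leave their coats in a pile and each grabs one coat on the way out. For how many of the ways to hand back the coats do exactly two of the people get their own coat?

Pick the 2 fixed positions: C(6,2) = 15 ways.
The remaining 4 must be deranged: !4 = 9.
Total: 15 × 9 = 135.

135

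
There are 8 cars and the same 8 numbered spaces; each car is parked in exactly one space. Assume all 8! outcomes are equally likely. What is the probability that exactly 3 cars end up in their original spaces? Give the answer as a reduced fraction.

11/180

Favorable outcomes: C(8,3)·!5 = 56·44 = 2464.
Total outcomes: 8! = 40320.
Probability = 2464/40320 = 11/180.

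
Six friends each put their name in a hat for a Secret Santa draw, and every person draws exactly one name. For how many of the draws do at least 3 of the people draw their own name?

Sum C(6,i)·!(6-i) for i = 3..6:
  i=3: C(6,3)·!3 = 20·2 = 40
  i=4: C(6,4)·!2 = 15·1 = 15
  i=5: C(6,5)·!1 = 6·0 = 0
  i=6: C(6,6)·!0 = 1·1 = 1
Total = 56.

56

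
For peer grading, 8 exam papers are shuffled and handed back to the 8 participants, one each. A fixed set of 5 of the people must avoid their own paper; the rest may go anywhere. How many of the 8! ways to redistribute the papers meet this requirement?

21234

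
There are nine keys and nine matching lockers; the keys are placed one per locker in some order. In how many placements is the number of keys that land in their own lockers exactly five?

1134

Pick the 5 fixed positions: C(9,5) = 126 ways.
The other 4 form a derangement: !4 = 9.
Total: 126 × 9 = 1134.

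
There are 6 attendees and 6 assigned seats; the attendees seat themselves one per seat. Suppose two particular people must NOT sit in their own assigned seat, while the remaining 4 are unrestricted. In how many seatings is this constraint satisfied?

504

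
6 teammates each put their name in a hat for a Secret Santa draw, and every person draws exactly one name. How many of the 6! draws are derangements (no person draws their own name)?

The number of derangements of 6 is !6 = Σ_{k=0}^{6} (-1)^k·6!/k!
= 6! - 6!/1! + 6!/2! - 6!/3! + 6!/4! - 6!/5! + 6!/6!
= 720 - 720 + 360 - 120 + 30 - 6 + 1
= 265

265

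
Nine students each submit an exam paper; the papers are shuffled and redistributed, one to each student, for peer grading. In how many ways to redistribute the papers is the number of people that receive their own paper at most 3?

355997

# with exactly i fixed is C(9,i)·!(9-i); sum over i=0..3:
  i=0: C(9,0)·!9 = 1·133496 = 133496
  i=1: C(9,1)·!8 = 9·14833 = 133497
  i=2: C(9,2)·!7 = 36·1854 = 66744
  i=3: C(9,3)·!6 = 84·265 = 22260
Total = 355997.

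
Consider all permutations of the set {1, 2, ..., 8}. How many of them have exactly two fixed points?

7420

Pick the 2 fixed positions: C(8,2) = 28 ways.
The other 6 form a derangement: !6 = 265.
Total: 28 × 265 = 7420.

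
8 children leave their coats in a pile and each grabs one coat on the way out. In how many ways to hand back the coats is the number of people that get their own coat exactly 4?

630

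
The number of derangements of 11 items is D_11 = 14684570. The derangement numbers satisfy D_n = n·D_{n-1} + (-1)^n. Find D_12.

D_12 = 12·14684570 + 1 = 176214841.

176214841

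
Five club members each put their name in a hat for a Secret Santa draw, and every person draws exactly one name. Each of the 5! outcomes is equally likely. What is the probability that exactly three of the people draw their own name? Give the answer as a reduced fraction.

1/12

Favorable outcomes: C(5,3)·!2 = 10·1 = 10.
Total outcomes: 5! = 120.
Probability = 10/120 = 1/12.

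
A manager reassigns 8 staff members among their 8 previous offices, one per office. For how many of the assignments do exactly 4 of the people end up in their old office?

630

Pick the 4 fixed positions: C(8,4) = 70 ways.
The remaining 4 must be deranged: !4 = 9.
Total: 70 × 9 = 630.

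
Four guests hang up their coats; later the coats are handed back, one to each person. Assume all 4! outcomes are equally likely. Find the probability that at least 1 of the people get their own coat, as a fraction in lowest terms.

5/8

Favorable outcomes: Σ_{i≥1} C(4,i)·!(4-i) = 4·2 + 6·1 + 4·0 + 1·1 = 15.
Total outcomes: 4! = 24.
Probability = 15/24 = 5/8.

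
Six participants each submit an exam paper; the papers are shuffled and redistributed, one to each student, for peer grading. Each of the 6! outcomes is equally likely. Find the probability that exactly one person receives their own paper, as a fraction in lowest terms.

11/30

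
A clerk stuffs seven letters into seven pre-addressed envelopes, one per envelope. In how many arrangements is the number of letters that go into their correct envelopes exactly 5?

21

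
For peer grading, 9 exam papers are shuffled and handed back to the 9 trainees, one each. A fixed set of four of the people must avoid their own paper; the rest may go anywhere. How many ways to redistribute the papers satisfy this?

Inclusion-exclusion on the 4 forbidden self-matches:
Σ_{j=0}^{4} (-1)^j C(4,j)(9-j)!
= C(4,0)·9! - C(4,1)·8! + C(4,2)·7! - C(4,3)·6! + C(4,4)·5!
= 362880 - 161280 + 30240 - 2880 + 120
= 229080

229080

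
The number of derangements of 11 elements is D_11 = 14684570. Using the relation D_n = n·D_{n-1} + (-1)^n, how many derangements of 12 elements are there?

D_12 = 12·14684570 + 1 = 176214841.

176214841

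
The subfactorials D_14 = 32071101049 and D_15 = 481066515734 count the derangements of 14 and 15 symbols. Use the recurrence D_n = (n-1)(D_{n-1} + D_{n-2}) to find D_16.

7697064251745

D_16 = (16-1)·(D_15 + D_14) = 15·(481066515734 + 32071101049) = 15·513137616783 = 7697064251745.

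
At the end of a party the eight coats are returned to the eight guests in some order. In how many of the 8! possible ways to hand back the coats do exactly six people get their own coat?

28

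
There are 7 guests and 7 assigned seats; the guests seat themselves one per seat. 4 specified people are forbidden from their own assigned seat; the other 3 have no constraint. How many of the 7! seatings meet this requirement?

Let A_j be the event that the j-th constrained one is fixed. By inclusion-exclusion over the 4 events:
Σ_{j=0}^{4} (-1)^j C(4,j)(7-j)!
= C(4,0)·7! - C(4,1)·6! + C(4,2)·5! - C(4,3)·4! + C(4,4)·3!
= 5040 - 2880 + 720 - 96 + 6
= 2790

2790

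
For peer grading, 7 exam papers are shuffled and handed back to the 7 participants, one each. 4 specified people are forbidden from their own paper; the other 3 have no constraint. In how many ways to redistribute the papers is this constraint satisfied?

2790

Let A_j be the event that the j-th constrained one is fixed. By inclusion-exclusion over the 4 events:
Σ_{j=0}^{4} (-1)^j C(4,j)(7-j)!
= C(4,0)·7! - C(4,1)·6! + C(4,2)·5! - C(4,3)·4! + C(4,4)·3!
= 5040 - 2880 + 720 - 96 + 6
= 2790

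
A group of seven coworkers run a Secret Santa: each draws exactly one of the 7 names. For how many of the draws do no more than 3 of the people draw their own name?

Sum C(7,i)·!(7-i) for i = 0..3:
  i=0: C(7,0)·!7 = 1·1854 = 1854
  i=1: C(7,1)·!6 = 7·265 = 1855
  i=2: C(7,2)·!5 = 21·44 = 924
  i=3: C(7,3)·!4 = 35·9 = 315
Total = 4948.

4948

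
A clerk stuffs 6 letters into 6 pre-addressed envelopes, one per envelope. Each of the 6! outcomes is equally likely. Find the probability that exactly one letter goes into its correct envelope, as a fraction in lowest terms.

11/30

Favorable outcomes: C(6,1)·!5 = 6·44 = 264.
Total outcomes: 6! = 720.
Probability = 264/720 = 11/30.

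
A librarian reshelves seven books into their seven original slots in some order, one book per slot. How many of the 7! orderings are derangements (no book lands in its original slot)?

1854

The number of derangements of 7 is !7 = Σ_{k=0}^{7} (-1)^k·7!/k!
= 7! - 7!/1! + 7!/2! - 7!/3! + 7!/4! - 7!/5! + 7!/6! - 7!/7!
= 5040 - 5040 + 2520 - 840 + 210 - 42 + 7 - 1
= 1854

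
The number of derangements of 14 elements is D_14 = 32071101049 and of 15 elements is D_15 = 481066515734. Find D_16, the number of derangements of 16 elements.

7697064251745

D_16 = (16-1)·(D_15 + D_14) = 15·(481066515734 + 32071101049) = 15·513137616783 = 7697064251745.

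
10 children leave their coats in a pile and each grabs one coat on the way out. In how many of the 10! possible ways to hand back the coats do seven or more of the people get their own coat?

Sum C(10,i)·!(10-i) for i = 7..10:
  i=7: C(10,7)·!3 = 120·2 = 240
  i=8: C(10,8)·!2 = 45·1 = 45
  i=9: C(10,9)·!1 = 10·0 = 0
  i=10: C(10,10)·!0 = 1·1 = 1
Total = 286.

286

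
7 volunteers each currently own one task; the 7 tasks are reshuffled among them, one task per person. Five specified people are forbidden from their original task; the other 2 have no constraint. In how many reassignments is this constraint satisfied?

Inclusion-exclusion on the 5 forbidden self-matches:
Σ_{j=0}^{5} (-1)^j C(5,j)(7-j)!
= C(5,0)·7! - C(5,1)·6! + C(5,2)·5! - C(5,3)·4! + C(5,4)·3! - C(5,5)·2!
= 5040 - 3600 + 1200 - 240 + 30 - 2
= 2428

2428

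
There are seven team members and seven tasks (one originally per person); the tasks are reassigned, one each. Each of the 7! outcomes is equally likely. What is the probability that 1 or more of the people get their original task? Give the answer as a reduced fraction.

177/280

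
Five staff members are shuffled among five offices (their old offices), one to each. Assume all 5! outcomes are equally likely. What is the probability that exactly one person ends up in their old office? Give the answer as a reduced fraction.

3/8

Favorable outcomes: C(5,1)·!4 = 5·9 = 45.
Total outcomes: 5! = 120.
Probability = 45/120 = 3/8.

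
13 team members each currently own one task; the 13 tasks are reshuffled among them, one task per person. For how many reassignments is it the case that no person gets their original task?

!13 is the nearest integer to 13!/e.
13! = 6227020800, and 6227020800/e ≈ 2290792932.07, so !13 = 2290792932.

2290792932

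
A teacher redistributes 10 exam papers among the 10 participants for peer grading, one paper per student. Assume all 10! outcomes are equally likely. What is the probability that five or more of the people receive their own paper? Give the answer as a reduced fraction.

829/226800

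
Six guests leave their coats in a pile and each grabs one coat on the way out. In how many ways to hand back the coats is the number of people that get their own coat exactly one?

264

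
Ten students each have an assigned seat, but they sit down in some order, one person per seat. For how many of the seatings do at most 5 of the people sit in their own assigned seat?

3626624

Sum C(10,i)·!(10-i) for i = 0..5:
  i=0: C(10,0)·!10 = 1·1334961 = 1334961
  i=1: C(10,1)·!9 = 10·133496 = 1334960
  i=2: C(10,2)·!8 = 45·14833 = 667485
  i=3: C(10,3)·!7 = 120·1854 = 222480
  i=4: C(10,4)·!6 = 210·265 = 55650
  i=5: C(10,5)·!5 = 252·44 = 11088
Total = 3626624.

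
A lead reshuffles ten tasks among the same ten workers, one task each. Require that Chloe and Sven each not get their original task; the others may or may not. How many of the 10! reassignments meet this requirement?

2943360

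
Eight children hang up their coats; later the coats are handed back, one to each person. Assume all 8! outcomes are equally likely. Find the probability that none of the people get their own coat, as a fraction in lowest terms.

Favorable outcomes: !8 = 14833.
Total outcomes: 8! = 40320.
Probability = 14833/40320 = 2119/5760.

2119/5760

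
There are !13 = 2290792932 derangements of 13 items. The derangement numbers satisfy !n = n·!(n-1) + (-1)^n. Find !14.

!14 = 14·2290792932 + 1 = 32071101049.

32071101049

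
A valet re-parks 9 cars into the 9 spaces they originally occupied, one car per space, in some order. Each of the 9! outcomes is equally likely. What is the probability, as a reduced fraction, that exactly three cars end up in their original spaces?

Favorable outcomes: C(9,3)·!6 = 84·265 = 22260.
Total outcomes: 9! = 362880.
Probability = 22260/362880 = 53/864.

53/864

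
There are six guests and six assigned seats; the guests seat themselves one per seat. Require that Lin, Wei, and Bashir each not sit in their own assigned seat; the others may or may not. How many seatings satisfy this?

426

Let A_j be the event that the j-th constrained one is fixed. By inclusion-exclusion over the 3 events:
Σ_{j=0}^{3} (-1)^j C(3,j)(6-j)!
= C(3,0)·6! - C(3,1)·5! + C(3,2)·4! - C(3,3)·3!
= 720 - 360 + 72 - 6
= 426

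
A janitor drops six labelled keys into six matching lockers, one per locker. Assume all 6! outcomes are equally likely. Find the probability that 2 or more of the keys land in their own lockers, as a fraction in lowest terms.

191/720

Favorable outcomes: Σ_{i≥2} C(6,i)·!(6-i) = 15·9 + 20·2 + 15·1 + 6·0 + 1·1 = 191.
Total outcomes: 6! = 720.
Probability = 191/720 = 191/720.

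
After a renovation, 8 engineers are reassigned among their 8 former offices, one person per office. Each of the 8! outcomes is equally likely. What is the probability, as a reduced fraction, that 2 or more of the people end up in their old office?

2131/8064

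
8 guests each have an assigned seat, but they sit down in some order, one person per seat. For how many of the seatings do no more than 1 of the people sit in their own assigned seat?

# with exactly i fixed is C(8,i)·!(8-i); sum over i=0..1:
  i=0: C(8,0)·!8 = 1·14833 = 14833
  i=1: C(8,1)·!7 = 8·1854 = 14832
Total = 29665.

29665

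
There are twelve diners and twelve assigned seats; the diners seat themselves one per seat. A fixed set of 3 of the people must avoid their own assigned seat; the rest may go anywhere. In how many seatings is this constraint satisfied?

Let A_j be the event that the j-th constrained one is fixed. By inclusion-exclusion over the 3 events:
Σ_{j=0}^{3} (-1)^j C(3,j)(12-j)!
= C(3,0)·12! - C(3,1)·11! + C(3,2)·10! - C(3,3)·9!
= 479001600 - 119750400 + 10886400 - 362880
= 369774720

369774720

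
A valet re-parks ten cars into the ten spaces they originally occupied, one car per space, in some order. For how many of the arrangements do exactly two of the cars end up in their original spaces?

667485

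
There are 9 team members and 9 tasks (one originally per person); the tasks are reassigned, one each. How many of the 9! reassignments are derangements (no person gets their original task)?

133496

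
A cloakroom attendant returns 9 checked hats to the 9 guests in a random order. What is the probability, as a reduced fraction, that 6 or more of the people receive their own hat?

41/72576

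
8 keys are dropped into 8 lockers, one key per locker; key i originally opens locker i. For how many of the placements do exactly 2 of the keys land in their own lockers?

Pick the 2 fixed positions: C(8,2) = 28 ways.
The remaining 6 must be deranged: !6 = 265.
Total: 28 × 265 = 7420.

7420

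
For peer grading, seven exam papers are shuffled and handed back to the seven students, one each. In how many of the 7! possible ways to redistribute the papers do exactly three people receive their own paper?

Choose which 3 of the 7 are fixed: C(7,3) = 35.
The other 4 form a derangement: !4 = 9.
Total: 35 × 9 = 315.

315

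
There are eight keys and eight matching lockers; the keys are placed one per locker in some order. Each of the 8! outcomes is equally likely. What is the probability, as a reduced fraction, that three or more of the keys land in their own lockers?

647/8064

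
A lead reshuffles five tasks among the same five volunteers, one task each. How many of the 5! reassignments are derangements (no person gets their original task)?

44

Recurrence: !5 = 5·!4 + (-1)^5.
!5 = 5·9 - 1 = 44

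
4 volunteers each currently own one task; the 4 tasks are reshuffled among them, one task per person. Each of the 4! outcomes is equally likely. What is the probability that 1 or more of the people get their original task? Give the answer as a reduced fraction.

5/8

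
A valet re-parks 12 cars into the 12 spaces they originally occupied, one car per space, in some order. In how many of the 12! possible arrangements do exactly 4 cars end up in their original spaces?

7342335

Pick the 4 fixed positions: C(12,4) = 495 ways.
The other 8 form a derangement: !8 = 14833.
Total: 495 × 14833 = 7342335.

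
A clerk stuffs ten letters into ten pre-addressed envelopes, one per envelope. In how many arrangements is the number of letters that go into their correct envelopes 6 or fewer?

Sum C(10,i)·!(10-i) for i = 0..6:
  i=0: C(10,0)·!10 = 1·1334961 = 1334961
  i=1: C(10,1)·!9 = 10·133496 = 1334960
  i=2: C(10,2)·!8 = 45·14833 = 667485
  i=3: C(10,3)·!7 = 120·1854 = 222480
  i=4: C(10,4)·!6 = 210·265 = 55650
  i=5: C(10,5)·!5 = 252·44 = 11088
  i=6: C(10,6)·!4 = 210·9 = 1890
Total = 3628514.

3628514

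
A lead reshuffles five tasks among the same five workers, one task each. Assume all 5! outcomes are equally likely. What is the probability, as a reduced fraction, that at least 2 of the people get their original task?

31/120

Favorable outcomes: Σ_{i≥2} C(5,i)·!(5-i) = 10·2 + 10·1 + 5·0 + 1·1 = 31.
Total outcomes: 5! = 120.
Probability = 31/120 = 31/120.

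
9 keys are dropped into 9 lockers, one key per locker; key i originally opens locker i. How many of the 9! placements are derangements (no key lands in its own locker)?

The subfactorial !9 = [9!/e] (nearest integer).
9! = 362880, and 362880/e ≈ 133496.09, so !9 = 133496.

133496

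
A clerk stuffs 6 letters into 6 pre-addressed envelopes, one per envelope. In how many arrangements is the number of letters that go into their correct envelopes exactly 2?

Choose which 2 of the 6 are fixed: C(6,2) = 15.
The other 4 form a derangement: !4 = 9.
Total: 15 × 9 = 135.

135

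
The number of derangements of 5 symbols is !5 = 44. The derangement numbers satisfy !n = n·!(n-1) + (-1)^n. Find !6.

265

!6 = 6·44 + 1 = 265.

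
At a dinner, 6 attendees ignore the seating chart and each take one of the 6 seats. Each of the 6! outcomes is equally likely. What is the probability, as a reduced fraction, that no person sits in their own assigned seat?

Favorable outcomes: !6 = 265.
Total outcomes: 6! = 720.
Probability = 265/720 = 53/144.

53/144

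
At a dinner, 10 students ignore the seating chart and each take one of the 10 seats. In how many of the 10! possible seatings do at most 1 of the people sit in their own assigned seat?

2669921

Sum C(10,i)·!(10-i) for i = 0..1:
  i=0: C(10,0)·!10 = 1·1334961 = 1334961
  i=1: C(10,1)·!9 = 10·133496 = 1334960
Total = 2669921.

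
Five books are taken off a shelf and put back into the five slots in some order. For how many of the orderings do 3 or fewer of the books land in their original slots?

# with exactly i fixed is C(5,i)·!(5-i); sum over i=0..3:
  i=0: C(5,0)·!5 = 1·44 = 44
  i=1: C(5,1)·!4 = 5·9 = 45
  i=2: C(5,2)·!3 = 10·2 = 20
  i=3: C(5,3)·!2 = 10·1 = 10
Total = 119.

119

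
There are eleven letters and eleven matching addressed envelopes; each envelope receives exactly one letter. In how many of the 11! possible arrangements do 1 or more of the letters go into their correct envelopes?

25232230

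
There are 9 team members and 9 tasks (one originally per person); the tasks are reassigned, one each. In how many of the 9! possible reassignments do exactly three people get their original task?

22260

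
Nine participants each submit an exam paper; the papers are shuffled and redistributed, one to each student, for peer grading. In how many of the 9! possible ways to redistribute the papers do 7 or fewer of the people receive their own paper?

362879

Sum C(9,i)·!(9-i) for i = 0..7:
  i=0: C(9,0)·!9 = 1·133496 = 133496
  i=1: C(9,1)·!8 = 9·14833 = 133497
  i=2: C(9,2)·!7 = 36·1854 = 66744
  i=3: C(9,3)·!6 = 84·265 = 22260
  i=4: C(9,4)·!5 = 126·44 = 5544
  i=5: C(9,5)·!4 = 126·9 = 1134
  i=6: C(9,6)·!3 = 84·2 = 168
  i=7: C(9,7)·!2 = 36·1 = 36
Total = 362879.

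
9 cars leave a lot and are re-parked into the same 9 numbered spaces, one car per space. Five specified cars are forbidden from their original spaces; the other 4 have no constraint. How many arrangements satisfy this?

205056

Let A_j be the event that the j-th constrained one is fixed. By inclusion-exclusion over the 5 events:
Σ_{j=0}^{5} (-1)^j C(5,j)(9-j)!
= C(5,0)·9! - C(5,1)·8! + C(5,2)·7! - C(5,3)·6! + C(5,4)·5! - C(5,5)·4!
= 362880 - 201600 + 50400 - 7200 + 600 - 24
= 205056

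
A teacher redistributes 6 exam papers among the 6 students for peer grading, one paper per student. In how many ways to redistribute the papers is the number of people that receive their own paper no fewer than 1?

Sum C(6,i)·!(6-i) for i = 1..6:
  i=1: C(6,1)·!5 = 6·44 = 264
  i=2: C(6,2)·!4 = 15·9 = 135
  i=3: C(6,3)·!3 = 20·2 = 40
  i=4: C(6,4)·!2 = 15·1 = 15
  i=5: C(6,5)·!1 = 6·0 = 0
  i=6: C(6,6)·!0 = 1·1 = 1
Total = 455.

455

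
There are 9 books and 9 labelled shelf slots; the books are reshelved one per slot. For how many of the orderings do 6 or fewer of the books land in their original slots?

362843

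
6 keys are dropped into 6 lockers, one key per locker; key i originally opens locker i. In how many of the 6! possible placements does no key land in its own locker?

!6 is the nearest integer to 6!/e.
6! = 720, and 720/e ≈ 264.87, so !6 = 265.

265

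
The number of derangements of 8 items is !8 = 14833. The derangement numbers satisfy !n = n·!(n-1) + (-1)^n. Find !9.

133496

!9 = 9·14833 - 1 = 133496.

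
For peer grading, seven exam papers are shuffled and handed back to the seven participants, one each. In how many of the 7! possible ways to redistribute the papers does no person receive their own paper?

1854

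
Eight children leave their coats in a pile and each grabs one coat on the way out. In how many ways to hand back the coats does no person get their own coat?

!8 is the nearest integer to 8!/e.
8! = 40320, and 40320/e ≈ 14832.90, so !8 = 14833.

14833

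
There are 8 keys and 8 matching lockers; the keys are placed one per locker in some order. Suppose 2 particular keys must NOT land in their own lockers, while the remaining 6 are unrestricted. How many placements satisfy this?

30960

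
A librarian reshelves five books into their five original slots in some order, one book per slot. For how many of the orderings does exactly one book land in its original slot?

45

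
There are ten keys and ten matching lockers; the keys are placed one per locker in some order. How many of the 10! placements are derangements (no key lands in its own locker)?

By inclusion-exclusion, !10 = Σ (-1)^k · 10!/k! for k=0..10
= 10! - 10!/1! + 10!/2! - 10!/3! + 10!/4! - 10!/5! + 10!/6! - 10!/7! + 10!/8! - 10!/9! + 10!/10!
= 3628800 - 3628800 + 1814400 - 604800 + 151200 - 30240 + 5040 - 720 + 90 - 10 + 1
= 1334961

1334961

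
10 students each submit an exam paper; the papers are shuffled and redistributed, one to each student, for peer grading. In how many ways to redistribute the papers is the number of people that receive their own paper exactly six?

Choose which 6 of the 10 are fixed: C(10,6) = 210.
The other 4 form a derangement: !4 = 9.
Total: 210 × 9 = 1890.

1890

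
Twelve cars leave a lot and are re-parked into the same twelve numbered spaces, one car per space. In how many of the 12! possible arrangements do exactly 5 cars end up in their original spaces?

1468368

Pick the 5 fixed positions: C(12,5) = 792 ways.
The remaining 7 must be deranged: !7 = 1854.
Total: 792 × 1854 = 1468368.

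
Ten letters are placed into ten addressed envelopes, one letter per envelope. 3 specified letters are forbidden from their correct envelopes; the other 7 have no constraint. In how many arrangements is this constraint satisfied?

2656080

Inclusion-exclusion on the 3 forbidden self-matches:
Σ_{j=0}^{3} (-1)^j C(3,j)(10-j)!
= C(3,0)·10! - C(3,1)·9! + C(3,2)·8! - C(3,3)·7!
= 3628800 - 1088640 + 120960 - 5040
= 2656080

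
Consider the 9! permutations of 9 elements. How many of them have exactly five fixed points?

Pick the 5 fixed positions: C(9,5) = 126 ways.
The other 4 form a derangement: !4 = 9.
Total: 126 × 9 = 1134.

1134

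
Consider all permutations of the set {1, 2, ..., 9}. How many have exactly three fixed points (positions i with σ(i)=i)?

22260

Pick the 3 fixed positions: C(9,3) = 84 ways.
The other 6 form a derangement: !6 = 265.
Total: 84 × 265 = 22260.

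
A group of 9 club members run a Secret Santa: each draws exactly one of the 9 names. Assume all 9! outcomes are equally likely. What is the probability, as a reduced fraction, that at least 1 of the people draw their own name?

Favorable outcomes: Σ_{i≥1} C(9,i)·!(9-i) = 9·14833 + 36·1854 + 84·265 + 126·44 + 126·9 + 84·2 + 36·1 + 9·0 + 1·1 = 229384.
Total outcomes: 9! = 362880.
Probability = 229384/362880 = 28673/45360.

28673/45360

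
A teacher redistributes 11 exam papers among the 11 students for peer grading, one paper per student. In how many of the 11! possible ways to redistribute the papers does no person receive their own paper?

!11 is the nearest integer to 11!/e.
11! = 39916800, and 39916800/e ≈ 14684570.08, so !11 = 14684570.

14684570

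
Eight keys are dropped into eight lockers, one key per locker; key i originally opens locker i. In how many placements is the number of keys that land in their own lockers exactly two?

7420

Choose which 2 of the 8 are fixed: C(8,2) = 28.
The remaining 6 must be deranged: !6 = 265.
Total: 28 × 265 = 7420.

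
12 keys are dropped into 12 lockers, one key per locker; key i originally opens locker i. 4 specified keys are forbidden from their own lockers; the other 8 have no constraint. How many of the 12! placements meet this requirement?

339696000

Let A_j be the event that the j-th constrained one is fixed. By inclusion-exclusion over the 4 events:
Σ_{j=0}^{4} (-1)^j C(4,j)(12-j)!
= C(4,0)·12! - C(4,1)·11! + C(4,2)·10! - C(4,3)·9! + C(4,4)·8!
= 479001600 - 159667200 + 21772800 - 1451520 + 40320
= 339696000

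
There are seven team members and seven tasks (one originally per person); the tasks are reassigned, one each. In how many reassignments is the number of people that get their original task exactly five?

21

Choose which 5 of the 7 are fixed: C(7,5) = 21.
The remaining 2 must be deranged: !2 = 1.
Total: 21 × 1 = 21.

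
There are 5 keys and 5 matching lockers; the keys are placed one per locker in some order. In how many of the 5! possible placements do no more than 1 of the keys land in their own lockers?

Sum C(5,i)·!(5-i) for i = 0..1:
  i=0: C(5,0)·!5 = 1·44 = 44
  i=1: C(5,1)·!4 = 5·9 = 45
Total = 89.

89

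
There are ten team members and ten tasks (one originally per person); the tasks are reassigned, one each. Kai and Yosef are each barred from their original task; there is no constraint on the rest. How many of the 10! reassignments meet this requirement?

2943360

Let A_j be the event that the j-th constrained one is fixed. By inclusion-exclusion over the 2 events:
Σ_{j=0}^{2} (-1)^j C(2,j)(10-j)!
= C(2,0)·10! - C(2,1)·9! + C(2,2)·8!
= 3628800 - 725760 + 40320
= 2943360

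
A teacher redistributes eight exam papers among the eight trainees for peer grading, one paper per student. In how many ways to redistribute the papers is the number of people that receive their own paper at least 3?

3235

# with exactly i fixed is C(8,i)·!(8-i); sum over i=3..8:
  i=3: C(8,3)·!5 = 56·44 = 2464
  i=4: C(8,4)·!4 = 70·9 = 630
  i=5: C(8,5)·!3 = 56·2 = 112
  i=6: C(8,6)·!2 = 28·1 = 28
  i=7: C(8,7)·!1 = 8·0 = 0
  i=8: C(8,8)·!0 = 1·1 = 1
Total = 3235.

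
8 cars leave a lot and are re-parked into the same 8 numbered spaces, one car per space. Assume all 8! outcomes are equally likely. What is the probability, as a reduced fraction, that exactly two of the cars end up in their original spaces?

Favorable outcomes: C(8,2)·!6 = 28·265 = 7420.
Total outcomes: 8! = 40320.
Probability = 7420/40320 = 53/288.

53/288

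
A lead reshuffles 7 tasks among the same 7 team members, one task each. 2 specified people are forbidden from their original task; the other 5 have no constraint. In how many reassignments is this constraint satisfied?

Inclusion-exclusion on the 2 forbidden self-matches:
Σ_{j=0}^{2} (-1)^j C(2,j)(7-j)!
= C(2,0)·7! - C(2,1)·6! + C(2,2)·5!
= 5040 - 1440 + 120
= 3720

3720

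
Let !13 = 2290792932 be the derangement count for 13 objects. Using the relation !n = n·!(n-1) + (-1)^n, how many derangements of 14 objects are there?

32071101049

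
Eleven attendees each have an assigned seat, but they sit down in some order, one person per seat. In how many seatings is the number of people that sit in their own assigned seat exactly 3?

2447445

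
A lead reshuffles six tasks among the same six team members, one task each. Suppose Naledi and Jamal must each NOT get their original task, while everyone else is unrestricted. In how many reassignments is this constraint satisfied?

Inclusion-exclusion on the 2 forbidden self-matches:
Σ_{j=0}^{2} (-1)^j C(2,j)(6-j)!
= C(2,0)·6! - C(2,1)·5! + C(2,2)·4!
= 720 - 240 + 24
= 504

504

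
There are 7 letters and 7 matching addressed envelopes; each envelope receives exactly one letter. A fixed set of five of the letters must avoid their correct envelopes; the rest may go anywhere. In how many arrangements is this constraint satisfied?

2428

Inclusion-exclusion on the 5 forbidden self-matches:
Σ_{j=0}^{5} (-1)^j C(5,j)(7-j)!
= C(5,0)·7! - C(5,1)·6! + C(5,2)·5! - C(5,3)·4! + C(5,4)·3! - C(5,5)·2!
= 5040 - 3600 + 1200 - 240 + 30 - 2
= 2428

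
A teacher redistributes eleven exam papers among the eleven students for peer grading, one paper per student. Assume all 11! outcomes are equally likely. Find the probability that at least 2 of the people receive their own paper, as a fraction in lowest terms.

10547659/39916800

Favorable outcomes: Σ_{i≥2} C(11,i)·!(11-i) = 55·133496 + 165·14833 + 330·1854 + 462·265 + 462·44 + 330·9 + 165·2 + 55·1 + 11·0 + 1·1 = 10547659.
Total outcomes: 11! = 39916800.
Probability = 10547659/39916800 = 10547659/39916800.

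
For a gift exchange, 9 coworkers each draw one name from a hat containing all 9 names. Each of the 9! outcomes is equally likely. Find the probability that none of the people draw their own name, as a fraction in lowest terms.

16687/45360

Favorable outcomes: !9 = 133496.
Total outcomes: 9! = 362880.
Probability = 133496/362880 = 16687/45360.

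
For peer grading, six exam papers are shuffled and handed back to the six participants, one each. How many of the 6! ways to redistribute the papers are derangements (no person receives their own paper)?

265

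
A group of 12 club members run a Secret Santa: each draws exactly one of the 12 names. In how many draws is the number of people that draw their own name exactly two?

Choose which 2 of the 12 are fixed: C(12,2) = 66.
The remaining 10 must be deranged: !10 = 1334961.
Total: 66 × 1334961 = 88107426.

88107426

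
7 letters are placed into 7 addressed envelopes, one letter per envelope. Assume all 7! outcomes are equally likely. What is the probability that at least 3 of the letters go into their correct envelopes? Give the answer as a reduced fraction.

407/5040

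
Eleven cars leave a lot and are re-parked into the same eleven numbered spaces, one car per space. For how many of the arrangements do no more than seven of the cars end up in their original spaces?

# with exactly i fixed is C(11,i)·!(11-i); sum over i=0..7:
  i=0: C(11,0)·!11 = 1·14684570 = 14684570
  i=1: C(11,1)·!10 = 11·1334961 = 14684571
  i=2: C(11,2)·!9 = 55·133496 = 7342280
  i=3: C(11,3)·!8 = 165·14833 = 2447445
  i=4: C(11,4)·!7 = 330·1854 = 611820
  i=5: C(11,5)·!6 = 462·265 = 122430
  i=6: C(11,6)·!5 = 462·44 = 20328
  i=7: C(11,7)·!4 = 330·9 = 2970
Total = 39916414.

39916414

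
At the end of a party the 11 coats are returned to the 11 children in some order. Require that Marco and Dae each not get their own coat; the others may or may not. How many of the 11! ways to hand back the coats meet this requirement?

33022080

Let A_j be the event that the j-th constrained one is fixed. By inclusion-exclusion over the 2 events:
Σ_{j=0}^{2} (-1)^j C(2,j)(11-j)!
= C(2,0)·11! - C(2,1)·10! + C(2,2)·9!
= 39916800 - 7257600 + 362880
= 33022080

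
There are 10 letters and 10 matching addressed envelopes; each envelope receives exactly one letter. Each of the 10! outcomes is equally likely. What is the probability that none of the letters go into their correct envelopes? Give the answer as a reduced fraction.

Favorable outcomes: !10 = 1334961.
Total outcomes: 10! = 3628800.
Probability = 1334961/3628800 = 16481/44800.

16481/44800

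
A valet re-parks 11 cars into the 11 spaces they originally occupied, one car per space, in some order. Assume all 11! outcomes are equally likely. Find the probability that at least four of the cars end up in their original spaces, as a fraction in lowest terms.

378967/19958400

Favorable outcomes: Σ_{i≥4} C(11,i)·!(11-i) = 330·1854 + 462·265 + 462·44 + 330·9 + 165·2 + 55·1 + 11·0 + 1·1 = 757934.
Total outcomes: 11! = 39916800.
Probability = 757934/39916800 = 378967/19958400.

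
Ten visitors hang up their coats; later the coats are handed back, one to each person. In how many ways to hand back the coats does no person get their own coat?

The subfactorial !10 = [10!/e] (nearest integer).
10! = 3628800, and 3628800/e ≈ 1334960.92, so !10 = 1334961.

1334961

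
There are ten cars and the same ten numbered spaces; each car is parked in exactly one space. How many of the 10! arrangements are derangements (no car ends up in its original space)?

Recurrence: !10 = 9·(!9 + !8).
!10 = 9·(133496 + 14833) = 9·148329 = 1334961

1334961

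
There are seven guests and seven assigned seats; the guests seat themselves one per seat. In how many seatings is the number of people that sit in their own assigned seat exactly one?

Pick the single fixed position: C(7,1) = 7 ways.
The other 6 form a derangement: !6 = 265.
Total: 7 × 265 = 1855.

1855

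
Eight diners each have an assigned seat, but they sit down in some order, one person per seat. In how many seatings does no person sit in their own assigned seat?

Recurrence: !8 = 7·(!7 + !6).
!8 = 7·(1854 + 265) = 7·2119 = 14833

14833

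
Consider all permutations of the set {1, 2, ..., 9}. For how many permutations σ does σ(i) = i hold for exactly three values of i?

22260

Choose which 3 of the 9 are fixed: C(9,3) = 84.
The remaining 6 must be deranged: !6 = 265.
Total: 84 × 265 = 22260.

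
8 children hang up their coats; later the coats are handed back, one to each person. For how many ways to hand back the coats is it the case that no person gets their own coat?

Recurrence: !8 = 8·!7 + (-1)^8.
!8 = 8·1854 + 1 = 14833

14833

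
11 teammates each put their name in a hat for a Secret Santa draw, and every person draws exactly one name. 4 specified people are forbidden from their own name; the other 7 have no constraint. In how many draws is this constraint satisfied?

Let A_j be the event that the j-th constrained one is fixed. By inclusion-exclusion over the 4 events:
Σ_{j=0}^{4} (-1)^j C(4,j)(11-j)!
= C(4,0)·11! - C(4,1)·10! + C(4,2)·9! - C(4,3)·8! + C(4,4)·7!
= 39916800 - 14515200 + 2177280 - 161280 + 5040
= 27422640

27422640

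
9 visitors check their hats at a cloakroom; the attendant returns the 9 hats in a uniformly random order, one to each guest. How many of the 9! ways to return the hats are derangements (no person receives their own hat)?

133496

Use !n = n·!(n-1) + (-1)^n.
!9 = 9·14833 - 1 = 133496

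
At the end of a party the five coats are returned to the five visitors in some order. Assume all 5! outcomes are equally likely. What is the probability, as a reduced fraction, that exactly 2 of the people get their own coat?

1/6

Favorable outcomes: C(5,2)·!3 = 10·2 = 20.
Total outcomes: 5! = 120.
Probability = 20/120 = 1/6.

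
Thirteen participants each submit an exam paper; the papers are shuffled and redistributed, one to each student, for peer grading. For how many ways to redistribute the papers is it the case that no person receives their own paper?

Recurrence: !13 = 13·!12 + (-1)^13.
!13 = 13·176214841 - 1 = 2290792932

2290792932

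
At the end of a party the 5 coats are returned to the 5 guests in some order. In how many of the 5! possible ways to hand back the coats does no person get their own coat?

!5 = 5! · Σ_{k=0}^{5} (-1)^k/k!
= 5! - 5!/1! + 5!/2! - 5!/3! + 5!/4! - 5!/5!
= 120 - 120 + 60 - 20 + 5 - 1
= 44

44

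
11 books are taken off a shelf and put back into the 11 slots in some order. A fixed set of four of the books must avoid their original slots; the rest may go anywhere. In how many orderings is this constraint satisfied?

27422640

Let A_j be the event that the j-th constrained one is fixed. By inclusion-exclusion over the 4 events:
Σ_{j=0}^{4} (-1)^j C(4,j)(11-j)!
= C(4,0)·11! - C(4,1)·10! + C(4,2)·9! - C(4,3)·8! + C(4,4)·7!
= 39916800 - 14515200 + 2177280 - 161280 + 5040
= 27422640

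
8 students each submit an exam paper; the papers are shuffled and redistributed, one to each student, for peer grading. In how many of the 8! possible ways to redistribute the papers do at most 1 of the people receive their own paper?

29665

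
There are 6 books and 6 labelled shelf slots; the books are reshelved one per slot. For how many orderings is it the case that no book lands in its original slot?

265

Use !n = (n-1)(!(n-1) + !(n-2)).
!6 = 5·(44 + 9) = 5·53 = 265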